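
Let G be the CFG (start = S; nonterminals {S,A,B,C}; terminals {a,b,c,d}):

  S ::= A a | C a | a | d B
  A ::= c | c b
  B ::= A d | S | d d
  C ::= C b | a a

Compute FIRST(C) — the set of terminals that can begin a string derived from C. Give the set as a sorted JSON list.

Compute FIRST by fixpoint:
pass 1:
  A via A→c: +{c}
  B via B→A d: +{c}
  B via B→d d: +{d}
  C via C→a a: +{a}
  S via S→A a: +{c}
  S via S→C a: +{a}
  S via S→d B: +{d}
  FIRST(S)={a,c,d}  FIRST(A)={c}  FIRST(B)={c,d}  FIRST(C)={a}
pass 2:
  B via B→S: +{a}
  FIRST(S)={a,c,d}  FIRST(A)={c}  FIRST(B)={a,c,d}  FIRST(C)={a}
pass 3: (no change)
  FIRST(S)={a,c,d}  FIRST(A)={c}  FIRST(B)={a,c,d}  FIRST(C)={a}

FIRST(C) = ["a"]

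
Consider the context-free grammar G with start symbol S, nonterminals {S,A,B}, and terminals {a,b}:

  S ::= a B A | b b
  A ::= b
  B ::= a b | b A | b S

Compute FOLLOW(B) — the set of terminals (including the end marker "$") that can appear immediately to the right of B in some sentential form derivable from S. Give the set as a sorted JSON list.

FIRST sets, iterate to fixpoint:
iter 1:
  A via A→b: +{b}
  B via B→a b: +{a}
  B via B→b A: +{b}
  S via S→a B A: +{a}
  S via S→b b: +{b}
  FIRST(S)={a,b}  FIRST(A)={b}  FIRST(B)={a,b}
iter 2: — fixpoint
  FIRST(S)={a,b}  FIRST(A)={b}  FIRST(B)={a,b}

Compute FOLLOW by fixpoint:
FOLLOW(S) := {$}
[1]
  S→a B A: FOLLOW(B) ⊇ FIRST(A) = {b}; new: +{b}
  S→a B A: FOLLOW(A) ⊇ FOLLOW(S) ⊇ {$}; new: +{$}
  FOLLOW(S)={$}  FOLLOW(A)={$}  FOLLOW(B)={b}
[2]
  B→b A: FOLLOW(A) ⊇ FOLLOW(B) ⊇ {b}; new: +{b}
  B→b S: FOLLOW(S) ⊇ FOLLOW(B) ⊇ {b}; new: +{b}
  FOLLOW(S)={$,b}  FOLLOW(A)={$,b}  FOLLOW(B)={b}
[3] done
  FOLLOW(S)={$,b}  FOLLOW(A)={$,b}  FOLLOW(B)={b}

FOLLOW(B) = ["b"]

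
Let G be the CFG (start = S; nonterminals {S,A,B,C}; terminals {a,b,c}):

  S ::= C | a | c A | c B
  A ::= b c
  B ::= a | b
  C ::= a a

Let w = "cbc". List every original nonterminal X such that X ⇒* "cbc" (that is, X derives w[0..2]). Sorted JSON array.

CNF form of G:
  S -> T1 A | T1 B | T2 T2 | a
  A -> T0 T1
  B -> a | b
  C -> T2 T2
  T0 -> b
  T1 -> c
  T2 -> a

Fill CYK table bottom-up (cells [i..j] with 0 ≤ i ≤ j ≤ 2 only):
  [0..0]={T1}  "c"  orig:{}
  [1..1]={B,T0}  "b"  orig:{B}
  [2..2]={T1}  "c"  orig:{}
  [0..1]={S}  "cb"
  [1..2]={A}  "bc"
  [0..2]={S}  "cbc"

Original NTs in T[0,2] deriving "cbc": ["S"]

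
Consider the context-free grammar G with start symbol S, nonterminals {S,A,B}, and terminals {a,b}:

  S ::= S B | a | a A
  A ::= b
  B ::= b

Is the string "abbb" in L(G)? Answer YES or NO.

Convert to CNF:
  S -> S B | T0 A | a
  A -> b
  B -> b
  T0 -> a

CYK fill:
  [0..0]={S,T0}  "a"  orig:{S}
  [1..1]={A,B}  "b"
  [2..2]={A,B}  "b"
  [3..3]={A,B}  "b"
  [0..1]={S}  "ab"
  [1..2]=∅  "bb"
  [2..3]=∅  "bb"
  [0..2]={S}  "abb"
  [1..3]=∅  "bbb"
  [0..3]={S}  "abbb"

S ∈ T[0,3] ⇒ YES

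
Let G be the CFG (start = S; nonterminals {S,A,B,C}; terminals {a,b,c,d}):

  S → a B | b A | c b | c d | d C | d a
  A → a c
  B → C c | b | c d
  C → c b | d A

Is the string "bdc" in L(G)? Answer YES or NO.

Convert to CNF:
  S -> T0 B | T1 T2 | T1 T3 | T2 C | T2 T0 | T3 A
  A -> T0 T1
  B -> C T1 | T1 T2 | b
  C -> T1 T3 | T2 A
  T0 -> a
  T1 -> c
  T2 -> d
  T3 -> b

Fill CYK table bottom-up:
  [0..0]={B,T3}  "b"  orig:{B}
  [1..1]={T2}  "d"  orig:{}
  [2..2]={T1}  "c"  orig:{}
  [0..1]=∅  "bd"
  [1..2]=∅  "dc"
  [0..2]=∅  "bdc"

S ∉ T[0,2] ⇒ NO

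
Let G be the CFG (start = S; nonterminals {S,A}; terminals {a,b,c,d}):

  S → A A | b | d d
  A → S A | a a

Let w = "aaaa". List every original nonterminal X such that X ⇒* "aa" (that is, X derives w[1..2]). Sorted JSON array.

CNF form of G:
  S -> A A | T1 T1 | b
  A -> S A | T0 T0
  T0 -> a
  T1 -> d

CYK table (by increasing span) (cells [i..j] with 1 ≤ i ≤ j ≤ 2 only):
  T[1,1] 'a' = {T0}  orig:{}
  T[2,2] 'a' = {T0}  orig:{}
  T[1,2] 'aa' = {A}

Original NTs in T[1,2] deriving "aa": ["A"]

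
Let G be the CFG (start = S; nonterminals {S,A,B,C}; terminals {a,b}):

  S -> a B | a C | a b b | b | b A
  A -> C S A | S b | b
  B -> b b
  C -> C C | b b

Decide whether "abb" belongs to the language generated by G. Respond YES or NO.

Convert to CNF:
  S -> T0 A | T1 B | T1 C | T1 X3 | b
  A -> C X2 | S T0 | b
  B -> T0 T0
  C -> C C | T0 T0
  T0 -> b
  T1 -> a
  X2 -> S A
  X3 -> T0 T0

CYK table (by increasing span):
  [0..0]={T1}  "a"  orig:{}
  [1..1]={A,S,T0}  "b"  orig:{A,S}
  [2..2]={A,S,T0}  "b"  orig:{A,S}
  [0..1]=∅  "ab"
  [1..2]={A,B,C,S,X2,X3}  "bb"  orig:{A,B,C,S}
  [0..2]={S}  "abb"

S ∈ T[0,2] ⇒ YES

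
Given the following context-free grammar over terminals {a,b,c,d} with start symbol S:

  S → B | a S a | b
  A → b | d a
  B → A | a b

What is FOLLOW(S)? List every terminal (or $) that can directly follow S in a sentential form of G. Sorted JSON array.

FIRST iteration:
[1]
  A via A→b: +{b}
  A via A→d a: +{d}
  B via B→A: +{b,d}
  B via B→a b: +{a}
  S via S→B: +{a,b,d}
  FIRST(S)={a,b,d}  FIRST(A)={b,d}  FIRST(B)={a,b,d}
[2] (no change)
  FIRST(S)={a,b,d}  FIRST(A)={b,d}  FIRST(B)={a,b,d}

FOLLOW sets:
initialize: $ ∈ FOLLOW(S)
[1]
  S→B: FOLLOW(B) ⊇ FOLLOW(S) ⊇ {$}; new: +{$}
  S→a S a: FOLLOW(S) ⊇ FIRST(a) = {a}; new: +{a}
  FOLLOW(S)={$,a}  FOLLOW(A)={}  FOLLOW(B)={$}
[2]
  B→A: FOLLOW(A) ⊇ FOLLOW(B) ⊇ {$}; new: +{$}
  S→B: FOLLOW(B) ⊇ FOLLOW(S) ⊇ {$,a}; new: +{a}
  FOLLOW(S)={$,a}  FOLLOW(A)={$}  FOLLOW(B)={$,a}
[3]
  B→A: FOLLOW(A) ⊇ FOLLOW(B) ⊇ {$,a}; new: +{a}
  FOLLOW(S)={$,a}  FOLLOW(A)={$,a}  FOLLOW(B)={$,a}
[4] (stable)
  FOLLOW(S)={$,a}  FOLLOW(A)={$,a}  FOLLOW(B)={$,a}

FOLLOW(S) = ["$", "a"]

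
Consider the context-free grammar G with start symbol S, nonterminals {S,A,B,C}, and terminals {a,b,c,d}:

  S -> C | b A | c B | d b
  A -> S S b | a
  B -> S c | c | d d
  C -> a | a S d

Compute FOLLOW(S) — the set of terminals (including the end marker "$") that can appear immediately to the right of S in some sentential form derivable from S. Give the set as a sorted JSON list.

FIRST iteration:
round 1:
  A via A→a: +{a}
  B via B→c: +{c}
  B via B→d d: +{d}
  C via C→a: +{a}
  S via S→C: +{a}
  S via S→b A: +{b}
  S via S→c B: +{c}
  S via S→d b: +{d}
  FIRST(S)={a,b,c,d}  FIRST(A)={a}  FIRST(B)={c,d}  FIRST(C)={a}
round 2:
  A via A→S S b: +{b,c,d}
  B via B→S c: +{a,b}
  FIRST(S)={a,b,c,d}  FIRST(A)={a,b,c,d}  FIRST(B)={a,b,c,d}  FIRST(C)={a}
round 3: (stable)
  FIRST(S)={a,b,c,d}  FIRST(A)={a,b,c,d}  FIRST(B)={a,b,c,d}  FIRST(C)={a}

Compute FOLLOW by fixpoint:
initialize: $ ∈ FOLLOW(S)
pass 1:
  A→S S b: FOLLOW(S) ⊇ FIRST(S) = {a,b,c,d}; new: +{a,b,c,d}
  S→C: FOLLOW(C) ⊇ FOLLOW(S) ⊇ {$,a,b,c,d}; new: +{$,a,b,c,d}
  S→b A: FOLLOW(A) ⊇ FOLLOW(S) ⊇ {$,a,b,c,d}; new: +{$,a,b,c,d}
  S→c B: FOLLOW(B) ⊇ FOLLOW(S) ⊇ {$,a,b,c,d}; new: +{$,a,b,c,d}
  S: {$,a,b,c,d}  A: {$,a,b,c,d}  B: {$,a,b,c,d}  C: {$,a,b,c,d}
pass 2: (stable)
  S: {$,a,b,c,d}  A: {$,a,b,c,d}  B: {$,a,b,c,d}  C: {$,a,b,c,d}

FOLLOW(S) = ["$", "a", "b", "c", "d"]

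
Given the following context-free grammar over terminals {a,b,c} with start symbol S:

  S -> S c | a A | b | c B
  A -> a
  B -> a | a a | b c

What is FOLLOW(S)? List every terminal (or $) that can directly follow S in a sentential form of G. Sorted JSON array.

Compute FIRST by fixpoint:
round 1:
  A via A→a: +{a}
  B via B→a: +{a}
  B via B→b c: +{b}
  S via S→a A: +{a}
  S via S→b: +{b}
  S via S→c B: +{c}
  FIRST(S)={a,b,c}  FIRST(A)={a}  FIRST(B)={a,b}
round 2: (no change)
  FIRST(S)={a,b,c}  FIRST(A)={a}  FIRST(B)={a,b}

Compute FOLLOW by fixpoint:
seed FOLLOW(S) with $
round 1:
  S→S c: FOLLOW(S) ⊇ FIRST(c) = {c}; new: +{c}
  S→a A: FOLLOW(A) ⊇ FOLLOW(S) ⊇ {$,c}; new: +{$,c}
  S→c B: FOLLOW(B) ⊇ FOLLOW(S) ⊇ {$,c}; new: +{$,c}
  S: {$,c}  A: {$,c}  B: {$,c}
round 2: (no change)
  S: {$,c}  A: {$,c}  B: {$,c}

FOLLOW(S) = ["$", "c"]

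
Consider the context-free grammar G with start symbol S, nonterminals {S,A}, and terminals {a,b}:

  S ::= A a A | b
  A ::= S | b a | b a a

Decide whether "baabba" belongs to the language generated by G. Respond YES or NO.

Convert to CNF:
  S -> A X4 | b
  A -> A X2 | T1 T0 | T1 X3 | b
  T0 -> a
  T1 -> b
  X2 -> T0 A
  X3 -> T0 T0
  X4 -> T0 A

Fill CYK table bottom-up:
  T[0,0] 'b' = {A,S,T1}  orig:{A,S}
  T[1,1] 'a' = {T0}  orig:{}
  T[2,2] 'a' = {T0}  orig:{}
  T[3,3] 'b' = {A,S,T1}  orig:{A,S}
  T[4,4] 'b' = {A,S,T1}  orig:{A,S}
  T[5,5] 'a' = {T0}  orig:{}
  T[0,1] 'ba' = {A}
  T[1,2] 'aa' = {X3}  orig:{}
  T[2,3] 'ab' = {X2,X4}  orig:{}
  T[3,4] 'bb' = ∅
  T[4,5] 'ba' = {A}
  T[0,2] 'baa' = {A}
  T[1,3] 'aab' = ∅
  T[2,4] 'abb' = ∅
  T[3,5] 'bba' = ∅
  T[0,3] 'baab' = {A,S}
  T[1,4] 'aabb' = ∅
  T[2,5] 'abba' = ∅
  T[0,4] 'baabb' = ∅
  T[1,5] 'aabba' = ∅
  T[0,5] 'baabba' = ∅

S ∉ T[0,5] ⇒ NO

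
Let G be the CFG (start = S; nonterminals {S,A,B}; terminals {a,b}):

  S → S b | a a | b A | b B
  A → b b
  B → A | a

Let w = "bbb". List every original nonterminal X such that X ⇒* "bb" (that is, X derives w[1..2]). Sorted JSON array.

Convert to CNF:
  S -> S T0 | T0 A | T0 B | T1 T1
  A -> T0 T0
  B -> T0 T0 | a
  T0 -> b
  T1 -> a

CYK fill, restricted to cells inside w[1..2]:
  cell(1,1) b: {T0}  orig:{}
  cell(2,2) b: {T0}  orig:{}
  cell(1,2) bb: {A,B}

Original NTs in T[1,2] deriving "bb": ["A", "B"]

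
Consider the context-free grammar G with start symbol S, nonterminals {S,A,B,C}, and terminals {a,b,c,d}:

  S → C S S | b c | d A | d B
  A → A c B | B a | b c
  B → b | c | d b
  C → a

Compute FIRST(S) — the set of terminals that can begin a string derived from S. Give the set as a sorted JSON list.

Compute FIRST by fixpoint:
pass 1:
  A via A→b c: +{b}
  B via B→b: +{b}
  B via B→c: +{c}
  B via B→d b: +{d}
  C via C→a: +{a}
  S via S→C S S: +{a}
  S via S→b c: +{b}
  S via S→d A: +{d}
  S: {a,b,d}  A: {b}  B: {b,c,d}  C: {a}
pass 2:
  A via A→B a: +{c,d}
  S: {a,b,d}  A: {b,c,d}  B: {b,c,d}  C: {a}
pass 3: done
  S: {a,b,d}  A: {b,c,d}  B: {b,c,d}  C: {a}

FIRST(S) = ["a", "b", "d"]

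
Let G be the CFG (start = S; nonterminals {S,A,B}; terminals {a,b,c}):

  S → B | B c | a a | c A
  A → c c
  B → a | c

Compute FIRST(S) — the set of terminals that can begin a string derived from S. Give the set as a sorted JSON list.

FIRST iteration:
iter 1:
  A via A→c c: +{c}
  B via B→a: +{a}
  B via B→c: +{c}
  S via S→B: +{a,c}
  FIRST[S]={a,c}  FIRST[A]={c}  FIRST[B]={a,c}
iter 2: (stable)
  FIRST[S]={a,c}  FIRST[A]={c}  FIRST[B]={a,c}

FIRST(S) = ["a", "c"]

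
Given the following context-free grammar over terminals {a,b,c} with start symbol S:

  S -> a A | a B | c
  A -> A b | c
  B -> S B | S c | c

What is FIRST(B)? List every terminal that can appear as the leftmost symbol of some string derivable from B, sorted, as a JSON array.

FIRST sets, iterate to fixpoint:
round 1:
  A via A→c: +{c}
  B via B→c: +{c}
  S via S→a A: +{a}
  S via S→c: +{c}
  S: {a,c}  A: {c}  B: {c}
round 2:
  B via B→S B: +{a}
  S: {a,c}  A: {c}  B: {a,c}
round 3: (no change)
  S: {a,c}  A: {c}  B: {a,c}

FIRST(B) = ["a", "c"]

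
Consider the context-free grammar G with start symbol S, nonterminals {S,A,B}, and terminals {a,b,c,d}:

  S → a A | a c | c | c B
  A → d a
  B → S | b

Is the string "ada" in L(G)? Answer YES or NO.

Convert to CNF:
  S -> T1 A | T1 T2 | T2 B | c
  A -> T0 T1
  B -> T1 A | T1 T2 | T2 B | b | c
  T0 -> d
  T1 -> a
  T2 -> c

CYK table (by increasing span):
  T[0,0] 'a' = {T1}  orig:{}
  T[1,1] 'd' = {T0}  orig:{}
  T[2,2] 'a' = {T1}  orig:{}
  T[0,1] 'ad' = ∅
  T[1,2] 'da' = {A}
  T[0,2] 'ada' = {B,S}

S ∈ T[0,2] ⇒ YES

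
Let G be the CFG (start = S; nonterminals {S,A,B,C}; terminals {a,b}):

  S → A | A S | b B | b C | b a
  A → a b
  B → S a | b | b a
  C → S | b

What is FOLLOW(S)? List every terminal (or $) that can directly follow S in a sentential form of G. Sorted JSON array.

FIRST sets, iterate to fixpoint:
round 1:
  A via A→a b: +{a}
  B via B→b: +{b}
  C via C→b: +{b}
  S via S→A: +{a}
  S via S→b B: +{b}
  FIRST(S)={a,b}  FIRST(A)={a}  FIRST(B)={b}  FIRST(C)={b}
round 2:
  B via B→S a: +{a}
  C via C→S: +{a}
  FIRST(S)={a,b}  FIRST(A)={a}  FIRST(B)={a,b}  FIRST(C)={a,b}
round 3: done
  FIRST(S)={a,b}  FIRST(A)={a}  FIRST(B)={a,b}  FIRST(C)={a,b}

FOLLOW sets:
FOLLOW(S) := {$}
round 1:
  B→S a: FOLLOW(S) ⊇ FIRST(a) = {a}; new: +{a}
  S→A: FOLLOW(A) ⊇ FOLLOW(S) ⊇ {$,a}; new: +{$,a}
  S→A S: FOLLOW(A) ⊇ FIRST(S) = {a,b}; new: +{b}
  S→b B: FOLLOW(B) ⊇ FOLLOW(S) ⊇ {$,a}; new: +{$,a}
  S→b C: FOLLOW(C) ⊇ FOLLOW(S) ⊇ {$,a}; new: +{$,a}
  FOLLOW[S]={$,a}  FOLLOW[A]={$,a,b}  FOLLOW[B]={$,a}  FOLLOW[C]={$,a}
round 2: — fixpoint
  FOLLOW[S]={$,a}  FOLLOW[A]={$,a,b}  FOLLOW[B]={$,a}  FOLLOW[C]={$,a}

FOLLOW(S) = ["$", "a"]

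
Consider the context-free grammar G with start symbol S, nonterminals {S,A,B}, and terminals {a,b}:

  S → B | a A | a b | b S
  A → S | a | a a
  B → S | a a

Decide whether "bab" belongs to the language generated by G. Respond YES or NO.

CNF form of G:
  S -> T0 A | T0 T0 | T0 T1 | T1 S
  A -> T0 A | T0 T0 | T0 T1 | T1 S | a
  B -> T0 A | T0 T0 | T0 T1 | T1 S
  T0 -> a
  T1 -> b

Fill CYK table bottom-up:
  cell(0,0) b: {T1}  orig:{}
  cell(1,1) a: {A,T0}  orig:{A}
  cell(2,2) b: {T1}  orig:{}
  cell(0,1) ba: ∅
  cell(1,2) ab: {A,B,S}
  cell(0,2) bab: {A,B,S}

S ∈ T[0,2] ⇒ YES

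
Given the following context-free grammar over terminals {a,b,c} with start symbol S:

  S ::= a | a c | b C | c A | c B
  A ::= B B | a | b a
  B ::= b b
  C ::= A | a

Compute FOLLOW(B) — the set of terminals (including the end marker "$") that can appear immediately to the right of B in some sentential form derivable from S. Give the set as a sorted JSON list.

Compute FIRST by fixpoint:
round 1:
  A via A→a: +{a}
  A via A→b a: +{b}
  B via B→b b: +{b}
  C via C→A: +{a,b}
  S via S→a: +{a}
  S via S→b C: +{b}
  S via S→c A: +{c}
  FIRST(S)={a,b,c}  FIRST(A)={a,b}  FIRST(B)={b}  FIRST(C)={a,b}
round 2: — fixpoint
  FIRST(S)={a,b,c}  FIRST(A)={a,b}  FIRST(B)={b}  FIRST(C)={a,b}

FOLLOW iteration:
FOLLOW(S) := {$}
iter 1:
  A→B B: FOLLOW(B) ⊇ FIRST(B) = {b}; new: +{b}
  S→b C: FOLLOW(C) ⊇ FOLLOW(S) ⊇ {$}; new: +{$}
  S→c A: FOLLOW(A) ⊇ FOLLOW(S) ⊇ {$}; new: +{$}
  S→c B: FOLLOW(B) ⊇ FOLLOW(S) ⊇ {$}; new: +{$}
  FOLLOW(S)={$}  FOLLOW(A)={$}  FOLLOW(B)={$,b}  FOLLOW(C)={$}
iter 2: (stable)
  FOLLOW(S)={$}  FOLLOW(A)={$}  FOLLOW(B)={$,b}  FOLLOW(C)={$}

FOLLOW(B) = ["$", "b"]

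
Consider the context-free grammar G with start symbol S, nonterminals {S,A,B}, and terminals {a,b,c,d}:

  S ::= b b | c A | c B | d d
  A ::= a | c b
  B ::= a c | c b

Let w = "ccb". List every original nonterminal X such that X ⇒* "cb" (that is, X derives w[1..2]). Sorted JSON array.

Convert to CNF:
  S -> T0 A | T0 B | T1 T1 | T3 T3
  A -> T0 T1 | a
  B -> T0 T1 | T2 T0
  T0 -> c
  T1 -> b
  T2 -> a
  T3 -> d

Fill CYK table bottom-up (cells [i..j] with 1 ≤ i ≤ j ≤ 2 only):
  cell(1,1) c: {T0}  orig:{}
  cell(2,2) b: {T1}  orig:{}
  cell(1,2) cb: {A,B}

Original NTs in T[1,2] deriving "cb": ["A", "B"]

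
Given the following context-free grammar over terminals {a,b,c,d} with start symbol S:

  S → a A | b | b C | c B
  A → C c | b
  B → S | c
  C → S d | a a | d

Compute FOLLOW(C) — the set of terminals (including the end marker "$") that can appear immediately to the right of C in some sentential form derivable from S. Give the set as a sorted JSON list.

Compute FIRST by fixpoint:
pass 1:
  A via A→b: +{b}
  B via B→c: +{c}
  C via C→a a: +{a}
  C via C→d: +{d}
  S via S→a A: +{a}
  S via S→b: +{b}
  S via S→c B: +{c}
  FIRST[S]={a,b,c}  FIRST[A]={b}  FIRST[B]={c}  FIRST[C]={a,d}
pass 2:
  A via A→C c: +{a,d}
  B via B→S: +{a,b}
  C via C→S d: +{b,c}
  FIRST[S]={a,b,c}  FIRST[A]={a,b,d}  FIRST[B]={a,b,c}  FIRST[C]={a,b,c,d}
pass 3:
  A via A→C c: +{c}
  FIRST[S]={a,b,c}  FIRST[A]={a,b,c,d}  FIRST[B]={a,b,c}  FIRST[C]={a,b,c,d}
pass 4: (stable)
  FIRST[S]={a,b,c}  FIRST[A]={a,b,c,d}  FIRST[B]={a,b,c}  FIRST[C]={a,b,c,d}

Compute FOLLOW by fixpoint:
seed FOLLOW(S) with $
[1]
  A→C c: FOLLOW(C) ⊇ FIRST(c) = {c}; new: +{c}
  C→S d: FOLLOW(S) ⊇ FIRST(d) = {d}; new: +{d}
  S→a A: FOLLOW(A) ⊇ FOLLOW(S) ⊇ {$,d}; new: +{$,d}
  S→b C: FOLLOW(C) ⊇ FOLLOW(S) ⊇ {$,d}; new: +{$,d}
  S→c B: FOLLOW(B) ⊇ FOLLOW(S) ⊇ {$,d}; new: +{$,d}
  S: {$,d}  A: {$,d}  B: {$,d}  C: {$,c,d}
[2] done
  S: {$,d}  A: {$,d}  B: {$,d}  C: {$,c,d}

FOLLOW(C) = ["$", "c", "d"]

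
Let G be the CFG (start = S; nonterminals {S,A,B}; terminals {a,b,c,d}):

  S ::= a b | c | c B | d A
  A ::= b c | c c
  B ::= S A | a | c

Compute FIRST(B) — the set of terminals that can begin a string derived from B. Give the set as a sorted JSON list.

FIRST sets, iterate to fixpoint:
round 1:
  A via A→b c: +{b}
  A via A→c c: +{c}
  B via B→a: +{a}
  B via B→c: +{c}
  S via S→a b: +{a}
  S via S→c: +{c}
  S via S→d A: +{d}
  FIRST[S]={a,c,d}  FIRST[A]={b,c}  FIRST[B]={a,c}
round 2:
  B via B→S A: +{d}
  FIRST[S]={a,c,d}  FIRST[A]={b,c}  FIRST[B]={a,c,d}
round 3: done
  FIRST[S]={a,c,d}  FIRST[A]={b,c}  FIRST[B]={a,c,d}

FIRST(B) = ["a", "c", "d"]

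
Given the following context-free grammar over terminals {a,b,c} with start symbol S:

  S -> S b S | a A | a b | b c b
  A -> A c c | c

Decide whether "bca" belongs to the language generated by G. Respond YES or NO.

CNF form of G:
  S -> S X4 | T1 X5 | T2 A | T2 T1
  A -> A X3 | c
  T0 -> c
  T1 -> b
  T2 -> a
  X3 -> T0 T0
  X4 -> T1 S
  X5 -> T0 T1

CYK fill:
  [0..0]={T1}  "b"  orig:{}
  [1..1]={A,T0}  "c"  orig:{A}
  [2..2]={T2}  "a"  orig:{}
  [0..1]=∅  "bc"
  [1..2]=∅  "ca"
  [0..2]=∅  "bca"

S ∉ T[0,2] ⇒ NO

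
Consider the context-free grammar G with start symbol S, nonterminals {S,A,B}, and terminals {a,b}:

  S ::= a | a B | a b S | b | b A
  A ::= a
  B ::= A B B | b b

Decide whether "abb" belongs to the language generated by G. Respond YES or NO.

Convert to CNF:
  S -> T0 A | T1 B | T1 X3 | a | b
  A -> a
  B -> A X2 | T0 T0
  T0 -> b
  T1 -> a
  X2 -> B B
  X3 -> T0 S

CYK fill:
  T[0,0] 'a' = {A,S,T1}  orig:{A,S}
  T[1,1] 'b' = {S,T0}  orig:{S}
  T[2,2] 'b' = {S,T0}  orig:{S}
  T[0,1] 'ab' = ∅
  T[1,2] 'bb' = {B,X3}  orig:{B}
  T[0,2] 'abb' = {S}

S ∈ T[0,2] ⇒ YES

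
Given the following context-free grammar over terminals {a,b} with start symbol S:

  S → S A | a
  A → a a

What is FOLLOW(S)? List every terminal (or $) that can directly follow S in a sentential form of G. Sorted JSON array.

FIRST iteration:
iter 1:
  A via A→a a: +{a}
  S via S→a: +{a}
  FIRST(S)={a}  FIRST(A)={a}
iter 2: (stable)
  FIRST(S)={a}  FIRST(A)={a}

FOLLOW iteration:
FOLLOW(S) := {$}
pass 1:
  S→S A: FOLLOW(S) ⊇ FIRST(A) = {a}; new: +{a}
  S→S A: FOLLOW(A) ⊇ FOLLOW(S) ⊇ {$,a}; new: +{$,a}
  S: {$,a}  A: {$,a}
pass 2: (no change)
  S: {$,a}  A: {$,a}

FOLLOW(S) = ["$", "a"]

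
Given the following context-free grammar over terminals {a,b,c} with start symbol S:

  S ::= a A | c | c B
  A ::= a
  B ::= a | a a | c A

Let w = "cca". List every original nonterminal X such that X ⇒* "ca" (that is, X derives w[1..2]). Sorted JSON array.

Convert to CNF:
  S -> T0 A | T1 B | c
  A -> a
  B -> T0 T0 | T1 A | a
  T0 -> a
  T1 -> c

Fill CYK table bottom-up, restricted to cells inside w[1..2]:
  T[1,1] 'c' = {S,T1}  orig:{S}
  T[2,2] 'a' = {A,B,T0}  orig:{A,B}
  T[1,2] 'ca' = {B,S}

Original NTs in T[1,2] deriving "ca": ["B", "S"]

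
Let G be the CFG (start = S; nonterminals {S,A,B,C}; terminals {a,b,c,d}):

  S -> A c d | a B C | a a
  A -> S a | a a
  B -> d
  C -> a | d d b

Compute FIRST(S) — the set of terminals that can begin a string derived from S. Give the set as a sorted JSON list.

Compute FIRST by fixpoint:
iter 1:
  A via A→a a: +{a}
  B via B→d: +{d}
  C via C→a: +{a}
  C via C→d d b: +{d}
  S via S→A c d: +{a}
  FIRST[S]={a}  FIRST[A]={a}  FIRST[B]={d}  FIRST[C]={a,d}
iter 2: done
  FIRST[S]={a}  FIRST[A]={a}  FIRST[B]={d}  FIRST[C]={a,d}

FIRST(S) = ["a"]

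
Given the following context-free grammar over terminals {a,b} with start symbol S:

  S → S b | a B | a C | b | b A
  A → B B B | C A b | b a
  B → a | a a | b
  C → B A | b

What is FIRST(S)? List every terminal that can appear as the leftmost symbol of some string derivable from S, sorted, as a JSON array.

FIRST sets, iterate to fixpoint:
round 1:
  A via A→b a: +{b}
  B via B→a: +{a}
  B via B→b: +{b}
  C via C→B A: +{a,b}
  S via S→a B: +{a}
  S via S→b: +{b}
  S: {a,b}  A: {b}  B: {a,b}  C: {a,b}
round 2:
  A via A→B B B: +{a}
  S: {a,b}  A: {a,b}  B: {a,b}  C: {a,b}
round 3: — fixpoint
  S: {a,b}  A: {a,b}  B: {a,b}  C: {a,b}

FIRST(S) = ["a", "b"]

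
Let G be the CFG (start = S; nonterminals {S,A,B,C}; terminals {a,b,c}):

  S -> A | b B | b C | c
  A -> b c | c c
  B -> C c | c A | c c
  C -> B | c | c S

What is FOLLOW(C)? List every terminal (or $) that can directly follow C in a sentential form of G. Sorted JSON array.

FIRST iteration:
round 1:
  A via A→b c: +{b}
  A via A→c c: +{c}
  B via B→c A: +{c}
  C via C→B: +{c}
  S via S→A: +{b,c}
  FIRST[S]={b,c}  FIRST[A]={b,c}  FIRST[B]={c}  FIRST[C]={c}
round 2: done
  FIRST[S]={b,c}  FIRST[A]={b,c}  FIRST[B]={c}  FIRST[C]={c}

FOLLOW sets:
seed FOLLOW(S) with $
round 1:
  B→C c: FOLLOW(C) ⊇ FIRST(c) = {c}; new: +{c}
  C→B: FOLLOW(B) ⊇ FOLLOW(C) ⊇ {c}; new: +{c}
  C→c S: FOLLOW(S) ⊇ FOLLOW(C) ⊇ {c}; new: +{c}
  S→A: FOLLOW(A) ⊇ FOLLOW(S) ⊇ {$,c}; new: +{$,c}
  S→b B: FOLLOW(B) ⊇ FOLLOW(S) ⊇ {$,c}; new: +{$}
  S→b C: FOLLOW(C) ⊇ FOLLOW(S) ⊇ {$,c}; new: +{$}
  FOLLOW[S]={$,c}  FOLLOW[A]={$,c}  FOLLOW[B]={$,c}  FOLLOW[C]={$,c}
round 2: (stable)
  FOLLOW[S]={$,c}  FOLLOW[A]={$,c}  FOLLOW[B]={$,c}  FOLLOW[C]={$,c}

FOLLOW(C) = ["$", "c"]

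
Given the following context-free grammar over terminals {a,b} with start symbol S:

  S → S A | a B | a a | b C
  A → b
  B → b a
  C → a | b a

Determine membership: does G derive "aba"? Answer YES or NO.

Convert to CNF:
  S -> S A | T0 C | T1 B | T1 T1
  A -> b
  B -> T0 T1
  C -> T0 T1 | a
  T0 -> b
  T1 -> a

CYK table (by increasing span):
  [0..0]={C,T1}  "a"  orig:{C}
  [1..1]={A,T0}  "b"  orig:{A}
  [2..2]={C,T1}  "a"  orig:{C}
  [0..1]=∅  "ab"
  [1..2]={B,C,S}  "ba"
  [0..2]={S}  "aba"

S ∈ T[0,2] ⇒ YES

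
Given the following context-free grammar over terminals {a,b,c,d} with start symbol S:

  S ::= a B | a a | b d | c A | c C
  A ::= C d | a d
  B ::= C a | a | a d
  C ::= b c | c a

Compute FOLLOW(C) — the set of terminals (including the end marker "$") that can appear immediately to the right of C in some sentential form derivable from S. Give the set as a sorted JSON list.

FIRST iteration:
round 1:
  A via A→a d: +{a}
  B via B→a: +{a}
  C via C→b c: +{b}
  C via C→c a: +{c}
  S via S→a B: +{a}
  S via S→b d: +{b}
  S via S→c A: +{c}
  S: {a,b,c}  A: {a}  B: {a}  C: {b,c}
round 2:
  A via A→C d: +{b,c}
  B via B→C a: +{b,c}
  S: {a,b,c}  A: {a,b,c}  B: {a,b,c}  C: {b,c}
round 3: (no change)
  S: {a,b,c}  A: {a,b,c}  B: {a,b,c}  C: {b,c}

FOLLOW sets:
seed FOLLOW(S) with $
iter 1:
  A→C d: FOLLOW(C) ⊇ FIRST(d) = {d}; new: +{d}
  B→C a: FOLLOW(C) ⊇ FIRST(a) = {a}; new: +{a}
  S→a B: FOLLOW(B) ⊇ FOLLOW(S) ⊇ {$}; new: +{$}
  S→c A: FOLLOW(A) ⊇ FOLLOW(S) ⊇ {$}; new: +{$}
  S→c C: FOLLOW(C) ⊇ FOLLOW(S) ⊇ {$}; new: +{$}
  FOLLOW[S]={$}  FOLLOW[A]={$}  FOLLOW[B]={$}  FOLLOW[C]={$,a,d}
iter 2: (stable)
  FOLLOW[S]={$}  FOLLOW[A]={$}  FOLLOW[B]={$}  FOLLOW[C]={$,a,d}

FOLLOW(C) = ["$", "a", "d"]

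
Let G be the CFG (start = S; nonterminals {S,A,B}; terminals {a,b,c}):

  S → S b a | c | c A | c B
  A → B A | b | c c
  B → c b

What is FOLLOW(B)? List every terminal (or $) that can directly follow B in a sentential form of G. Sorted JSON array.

FIRST iteration:
[1]
  A via A→b: +{b}
  A via A→c c: +{c}
  B via B→c b: +{c}
  S via S→c: +{c}
  S: {c}  A: {b,c}  B: {c}
[2] (no change)
  S: {c}  A: {b,c}  B: {c}

Compute FOLLOW by fixpoint:
seed FOLLOW(S) with $
[1]
  A→B A: FOLLOW(B) ⊇ FIRST(A) = {b,c}; new: +{b,c}
  S→S b a: FOLLOW(S) ⊇ FIRST(b) = {b}; new: +{b}
  S→c A: FOLLOW(A) ⊇ FOLLOW(S) ⊇ {$,b}; new: +{$,b}
  S→c B: FOLLOW(B) ⊇ FOLLOW(S) ⊇ {$,b}; new: +{$}
  FOLLOW[S]={$,b}  FOLLOW[A]={$,b}  FOLLOW[B]={$,b,c}
[2] (no change)
  FOLLOW[S]={$,b}  FOLLOW[A]={$,b}  FOLLOW[B]={$,b,c}

FOLLOW(B) = ["$", "b", "c"]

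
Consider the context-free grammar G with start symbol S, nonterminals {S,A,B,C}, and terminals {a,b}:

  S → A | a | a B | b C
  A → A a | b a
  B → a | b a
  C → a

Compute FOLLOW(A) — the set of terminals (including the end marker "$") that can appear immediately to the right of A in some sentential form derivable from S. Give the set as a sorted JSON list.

FIRST sets, iterate to fixpoint:
round 1:
  A via A→b a: +{b}
  B via B→a: +{a}
  B via B→b a: +{b}
  C via C→a: +{a}
  S via S→A: +{b}
  S via S→a: +{a}
  FIRST(S)={a,b}  FIRST(A)={b}  FIRST(B)={a,b}  FIRST(C)={a}
round 2: — fixpoint
  FIRST(S)={a,b}  FIRST(A)={b}  FIRST(B)={a,b}  FIRST(C)={a}

FOLLOW sets:
initialize: $ ∈ FOLLOW(S)
[1]
  A→A a: FOLLOW(A) ⊇ FIRST(a) = {a}; new: +{a}
  S→A: FOLLOW(A) ⊇ FOLLOW(S) ⊇ {$}; new: +{$}
  S→a B: FOLLOW(B) ⊇ FOLLOW(S) ⊇ {$}; new: +{$}
  S→b C: FOLLOW(C) ⊇ FOLLOW(S) ⊇ {$}; new: +{$}
  FOLLOW(S)={$}  FOLLOW(A)={$,a}  FOLLOW(B)={$}  FOLLOW(C)={$}
[2] (no change)
  FOLLOW(S)={$}  FOLLOW(A)={$,a}  FOLLOW(B)={$}  FOLLOW(C)={$}

FOLLOW(A) = ["$", "a"]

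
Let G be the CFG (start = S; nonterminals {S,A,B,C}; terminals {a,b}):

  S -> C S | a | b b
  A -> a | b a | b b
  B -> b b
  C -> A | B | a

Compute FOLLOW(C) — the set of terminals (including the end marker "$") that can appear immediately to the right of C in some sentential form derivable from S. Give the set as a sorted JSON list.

FIRST iteration:
round 1:
  A via A→a: +{a}
  A via A→b a: +{b}
  B via B→b b: +{b}
  C via C→A: +{a,b}
  S via S→C S: +{a,b}
  S: {a,b}  A: {a,b}  B: {b}  C: {a,b}
round 2: — fixpoint
  S: {a,b}  A: {a,b}  B: {b}  C: {a,b}

FOLLOW iteration:
seed FOLLOW(S) with $
pass 1:
  S→C S: FOLLOW(C) ⊇ FIRST(S) = {a,b}; new: +{a,b}
  FOLLOW(S)={$}  FOLLOW(A)={}  FOLLOW(B)={}  FOLLOW(C)={a,b}
pass 2:
  C→A: FOLLOW(A) ⊇ FOLLOW(C) ⊇ {a,b}; new: +{a,b}
  C→B: FOLLOW(B) ⊇ FOLLOW(C) ⊇ {a,b}; new: +{a,b}
  FOLLOW(S)={$}  FOLLOW(A)={a,b}  FOLLOW(B)={a,b}  FOLLOW(C)={a,b}
pass 3: (no change)
  FOLLOW(S)={$}  FOLLOW(A)={a,b}  FOLLOW(B)={a,b}  FOLLOW(C)={a,b}

FOLLOW(C) = ["a", "b"]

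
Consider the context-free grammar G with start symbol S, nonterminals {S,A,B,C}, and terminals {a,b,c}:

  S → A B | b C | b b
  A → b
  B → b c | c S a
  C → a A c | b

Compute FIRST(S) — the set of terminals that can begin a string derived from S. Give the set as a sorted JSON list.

FIRST sets, iterate to fixpoint:
iter 1:
  A via A→b: +{b}
  B via B→b c: +{b}
  B via B→c S a: +{c}
  C via C→a A c: +{a}
  C via C→b: +{b}
  S via S→A B: +{b}
  FIRST[S]={b}  FIRST[A]={b}  FIRST[B]={b,c}  FIRST[C]={a,b}
iter 2: — fixpoint
  FIRST[S]={b}  FIRST[A]={b}  FIRST[B]={b,c}  FIRST[C]={a,b}

FIRST(S) = ["b"]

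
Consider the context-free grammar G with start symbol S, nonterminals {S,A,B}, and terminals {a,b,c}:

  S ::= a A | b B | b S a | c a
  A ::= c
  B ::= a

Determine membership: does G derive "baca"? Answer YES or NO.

Convert to CNF:
  S -> T0 A | T1 B | T1 X3 | T2 T0
  A -> c
  B -> a
  T0 -> a
  T1 -> b
  T2 -> c
  X3 -> S T0

Fill CYK table bottom-up:
  cell(0,0) b: {T1}  orig:{}
  cell(1,1) a: {B,T0}  orig:{B}
  cell(2,2) c: {A,T2}  orig:{A}
  cell(3,3) a: {B,T0}  orig:{B}
  cell(0,1) ba: {S}
  cell(1,2) ac: {S}
  cell(2,3) ca: {S}
  cell(0,2) bac: ∅
  cell(1,3) aca: {X3}  orig:{}
  cell(0,3) baca: {S}

S ∈ T[0,3] ⇒ YES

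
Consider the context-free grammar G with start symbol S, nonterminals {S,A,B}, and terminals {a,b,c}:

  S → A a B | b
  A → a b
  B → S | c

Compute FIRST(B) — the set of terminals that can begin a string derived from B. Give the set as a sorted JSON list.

FIRST iteration:
pass 1:
  A via A→a b: +{a}
  B via B→c: +{c}
  S via S→A a B: +{a}
  S via S→b: +{b}
  FIRST[S]={a,b}  FIRST[A]={a}  FIRST[B]={c}
pass 2:
  B via B→S: +{a,b}
  FIRST[S]={a,b}  FIRST[A]={a}  FIRST[B]={a,b,c}
pass 3: (stable)
  FIRST[S]={a,b}  FIRST[A]={a}  FIRST[B]={a,b,c}

FIRST(B) = ["a", "b", "c"]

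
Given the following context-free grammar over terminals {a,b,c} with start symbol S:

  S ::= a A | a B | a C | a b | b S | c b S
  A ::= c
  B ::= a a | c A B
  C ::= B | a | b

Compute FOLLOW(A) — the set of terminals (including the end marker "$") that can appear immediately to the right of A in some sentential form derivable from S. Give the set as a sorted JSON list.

FIRST iteration:
pass 1:
  A via A→c: +{c}
  B via B→a a: +{a}
  B via B→c A B: +{c}
  C via C→B: +{a,c}
  C via C→b: +{b}
  S via S→a A: +{a}
  S via S→b S: +{b}
  S via S→c b S: +{c}
  FIRST[S]={a,b,c}  FIRST[A]={c}  FIRST[B]={a,c}  FIRST[C]={a,b,c}
pass 2: done
  FIRST[S]={a,b,c}  FIRST[A]={c}  FIRST[B]={a,c}  FIRST[C]={a,b,c}

FOLLOW sets:
initialize: $ ∈ FOLLOW(S)
iter 1:
  B→c A B: FOLLOW(A) ⊇ FIRST(B) = {a,c}; new: +{a,c}
  S→a A: FOLLOW(A) ⊇ FOLLOW(S) ⊇ {$}; new: +{$}
  S→a B: FOLLOW(B) ⊇ FOLLOW(S) ⊇ {$}; new: +{$}
  S→a C: FOLLOW(C) ⊇ FOLLOW(S) ⊇ {$}; new: +{$}
  S: {$}  A: {$,a,c}  B: {$}  C: {$}
iter 2: done
  S: {$}  A: {$,a,c}  B: {$}  C: {$}

FOLLOW(A) = ["$", "a", "c"]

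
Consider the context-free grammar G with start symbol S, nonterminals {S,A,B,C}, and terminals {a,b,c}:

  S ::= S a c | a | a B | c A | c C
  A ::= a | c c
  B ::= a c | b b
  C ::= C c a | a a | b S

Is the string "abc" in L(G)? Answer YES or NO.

CNF form of G:
  S -> S X4 | T0 A | T0 C | T1 B | a
  A -> T0 T0 | a
  B -> T1 T0 | T2 T2
  C -> C X3 | T1 T1 | T2 S
  T0 -> c
  T1 -> a
  T2 -> b
  X3 -> T0 T1
  X4 -> T1 T0

CYK fill:
  cell(0,0) a: {A,S,T1}  orig:{A,S}
  cell(1,1) b: {T2}  orig:{}
  cell(2,2) c: {T0}  orig:{}
  cell(0,1) ab: ∅
  cell(1,2) bc: ∅
  cell(0,2) abc: ∅

S ∉ T[0,2] ⇒ NO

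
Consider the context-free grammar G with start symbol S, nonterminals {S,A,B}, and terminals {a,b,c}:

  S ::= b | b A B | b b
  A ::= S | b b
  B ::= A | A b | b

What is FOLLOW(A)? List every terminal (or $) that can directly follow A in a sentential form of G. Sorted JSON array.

Compute FIRST by fixpoint:
iter 1:
  A via A→b b: +{b}
  B via B→A: +{b}
  S via S→b: +{b}
  FIRST(S)={b}  FIRST(A)={b}  FIRST(B)={b}
iter 2: (stable)
  FIRST(S)={b}  FIRST(A)={b}  FIRST(B)={b}

FOLLOW iteration:
seed FOLLOW(S) with $
pass 1:
  B→A b: FOLLOW(A) ⊇ FIRST(b) = {b}; new: +{b}
  S→b A B: FOLLOW(B) ⊇ FOLLOW(S) ⊇ {$}; new: +{$}
  FOLLOW[S]={$}  FOLLOW[A]={b}  FOLLOW[B]={$}
pass 2:
  A→S: FOLLOW(S) ⊇ FOLLOW(A) ⊇ {b}; new: +{b}
  B→A: FOLLOW(A) ⊇ FOLLOW(B) ⊇ {$}; new: +{$}
  S→b A B: FOLLOW(B) ⊇ FOLLOW(S) ⊇ {$,b}; new: +{b}
  FOLLOW[S]={$,b}  FOLLOW[A]={$,b}  FOLLOW[B]={$,b}
pass 3: (no change)
  FOLLOW[S]={$,b}  FOLLOW[A]={$,b}  FOLLOW[B]={$,b}

FOLLOW(A) = ["$", "b"]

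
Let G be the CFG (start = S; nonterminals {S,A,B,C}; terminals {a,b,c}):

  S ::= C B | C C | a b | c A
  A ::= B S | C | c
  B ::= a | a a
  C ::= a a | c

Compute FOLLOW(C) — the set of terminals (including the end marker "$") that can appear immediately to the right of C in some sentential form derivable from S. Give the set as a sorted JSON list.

FIRST sets, iterate to fixpoint:
iter 1:
  A via A→c: +{c}
  B via B→a: +{a}
  C via C→a a: +{a}
  C via C→c: +{c}
  S via S→C B: +{a,c}
  FIRST(S)={a,c}  FIRST(A)={c}  FIRST(B)={a}  FIRST(C)={a,c}
iter 2:
  A via A→B S: +{a}
  FIRST(S)={a,c}  FIRST(A)={a,c}  FIRST(B)={a}  FIRST(C)={a,c}
iter 3: — fixpoint
  FIRST(S)={a,c}  FIRST(A)={a,c}  FIRST(B)={a}  FIRST(C)={a,c}

Compute FOLLOW by fixpoint:
FOLLOW(S) := {$}
round 1:
  A→B S: FOLLOW(B) ⊇ FIRST(S) = {a,c}; new: +{a,c}
  S→C B: FOLLOW(C) ⊇ FIRST(B) = {a}; new: +{a}
  S→C B: FOLLOW(B) ⊇ FOLLOW(S) ⊇ {$}; new: +{$}
  S→C C: FOLLOW(C) ⊇ FIRST(C) = {a,c}; new: +{c}
  S→C C: FOLLOW(C) ⊇ FOLLOW(S) ⊇ {$}; new: +{$}
  S→c A: FOLLOW(A) ⊇ FOLLOW(S) ⊇ {$}; new: +{$}
  FOLLOW[S]={$}  FOLLOW[A]={$}  FOLLOW[B]={$,a,c}  FOLLOW[C]={$,a,c}
round 2: done
  FOLLOW[S]={$}  FOLLOW[A]={$}  FOLLOW[B]={$,a,c}  FOLLOW[C]={$,a,c}

FOLLOW(C) = ["$", "a", "c"]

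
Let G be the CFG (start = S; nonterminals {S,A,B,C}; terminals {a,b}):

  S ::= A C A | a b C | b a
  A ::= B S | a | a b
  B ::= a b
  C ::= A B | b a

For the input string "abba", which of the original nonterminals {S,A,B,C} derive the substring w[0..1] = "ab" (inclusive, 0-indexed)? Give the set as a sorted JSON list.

CNF form of G:
  S -> A X2 | T0 X3 | T1 T0
  A -> B S | T0 T1 | a
  B -> T0 T1
  C -> A B | T1 T0
  T0 -> a
  T1 -> b
  X2 -> C A
  X3 -> T1 C

Fill CYK table bottom-up, restricted to cells inside w[0..1]:
  T[0,0] 'a' = {A,T0}  orig:{A}
  T[1,1] 'b' = {T1}  orig:{}
  T[0,1] 'ab' = {A,B}

Original NTs in T[0,1] deriving "ab": ["A", "B"]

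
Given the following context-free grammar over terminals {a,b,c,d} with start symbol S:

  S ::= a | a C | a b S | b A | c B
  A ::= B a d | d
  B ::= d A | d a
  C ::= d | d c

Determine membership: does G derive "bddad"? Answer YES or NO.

CNF form of G:
  S -> T0 C | T0 X5 | T2 B | T3 A | a
  A -> B X4 | d
  B -> T1 A | T1 T0
  C -> T1 T2 | d
  T0 -> a
  T1 -> d
  T2 -> c
  T3 -> b
  X4 -> T0 T1
  X5 -> T3 S

Fill CYK table bottom-up:
  [0..0]={T3}  "b"  orig:{}
  [1..1]={A,C,T1}  "d"  orig:{A,C}
  [2..2]={A,C,T1}  "d"  orig:{A,C}
  [3..3]={S,T0}  "a"  orig:{S}
  [4..4]={A,C,T1}  "d"  orig:{A,C}
  [0..1]={S}  "bd"
  [1..2]={B}  "dd"
  [2..3]={B}  "da"
  [3..4]={S,X4}  "ad"  orig:{S}
  [0..2]=∅  "bdd"
  [1..3]=∅  "dda"
  [2..4]=∅  "dad"
  [0..3]=∅  "bdda"
  [1..4]={A}  "ddad"
  [0..4]={S}  "bddad"

S ∈ T[0,4] ⇒ YES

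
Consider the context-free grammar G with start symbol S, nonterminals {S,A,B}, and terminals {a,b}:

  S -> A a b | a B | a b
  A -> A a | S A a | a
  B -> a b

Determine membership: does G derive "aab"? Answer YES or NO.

CNF form of G:
  S -> A X3 | T0 B | T0 T1
  A -> A T0 | S X2 | a
  B -> T0 T1
  T0 -> a
  T1 -> b
  X2 -> A T0
  X3 -> T0 T1

Fill CYK table bottom-up:
  cell(0,0) a: {A,T0}  orig:{A}
  cell(1,1) a: {A,T0}  orig:{A}
  cell(2,2) b: {T1}  orig:{}
  cell(0,1) aa: {A,X2}  orig:{A}
  cell(1,2) ab: {B,S,X3}  orig:{B,S}
  cell(0,2) aab: {S}

S ∈ T[0,2] ⇒ YES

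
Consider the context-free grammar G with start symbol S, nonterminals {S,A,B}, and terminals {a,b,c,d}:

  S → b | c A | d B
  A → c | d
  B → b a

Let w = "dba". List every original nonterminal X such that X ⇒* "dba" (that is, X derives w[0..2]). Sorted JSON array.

CNF form of G:
  S -> T2 A | T3 B | b
  A -> c | d
  B -> T0 T1
  T0 -> b
  T1 -> a
  T2 -> c
  T3 -> d

Fill CYK table bottom-up, restricted to cells inside w[0..2]:
  T[0,0] 'd' = {A,T3}  orig:{A}
  T[1,1] 'b' = {S,T0}  orig:{S}
  T[2,2] 'a' = {T1}  orig:{}
  T[0,1] 'db' = ∅
  T[1,2] 'ba' = {B}
  T[0,2] 'dba' = {S}

Original NTs in T[0,2] deriving "dba": ["S"]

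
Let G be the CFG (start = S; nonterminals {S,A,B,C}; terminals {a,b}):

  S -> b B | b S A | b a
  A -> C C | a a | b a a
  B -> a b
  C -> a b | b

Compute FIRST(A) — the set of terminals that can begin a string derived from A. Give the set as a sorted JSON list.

FIRST iteration:
round 1:
  A via A→a a: +{a}
  A via A→b a a: +{b}
  B via B→a b: +{a}
  C via C→a b: +{a}
  C via C→b: +{b}
  S via S→b B: +{b}
  FIRST[S]={b}  FIRST[A]={a,b}  FIRST[B]={a}  FIRST[C]={a,b}
round 2: — fixpoint
  FIRST[S]={b}  FIRST[A]={a,b}  FIRST[B]={a}  FIRST[C]={a,b}

FIRST(A) = ["a", "b"]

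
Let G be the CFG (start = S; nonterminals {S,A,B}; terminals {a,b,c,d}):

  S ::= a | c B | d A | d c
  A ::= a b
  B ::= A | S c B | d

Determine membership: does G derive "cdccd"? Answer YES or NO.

Convert to CNF:
  S -> T2 B | T3 A | T3 T2 | a
  A -> T0 T1
  B -> S X4 | T0 T1 | d
  T0 -> a
  T1 -> b
  T2 -> c
  T3 -> d
  X4 -> T2 B

CYK table (by increasing span):
  T[0,0] 'c' = {T2}  orig:{}
  T[1,1] 'd' = {B,T3}  orig:{B}
  T[2,2] 'c' = {T2}  orig:{}
  T[3,3] 'c' = {T2}  orig:{}
  T[4,4] 'd' = {B,T3}  orig:{B}
  T[0,1] 'cd' = {S,X4}  orig:{S}
  T[1,2] 'dc' = {S}
  T[2,3] 'cc' = ∅
  T[3,4] 'cd' = {S,X4}  orig:{S}
  T[0,2] 'cdc' = ∅
  T[1,3] 'dcc' = ∅
  T[2,4] 'ccd' = ∅
  T[0,3] 'cdcc' = ∅
  T[1,4] 'dccd' = {B}
  T[0,4] 'cdccd' = {S,X4}  orig:{S}

S ∈ T[0,4] ⇒ YES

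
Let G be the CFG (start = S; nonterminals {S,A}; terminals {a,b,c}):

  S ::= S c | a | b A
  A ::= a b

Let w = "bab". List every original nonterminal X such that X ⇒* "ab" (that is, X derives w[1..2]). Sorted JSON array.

CNF form of G:
  S -> S T2 | T1 A | a
  A -> T0 T1
  T0 -> a
  T1 -> b
  T2 -> c

CYK fill — only the sub-triangle for w[1..2]:
  cell(1,1) a: {S,T0}  orig:{S}
  cell(2,2) b: {T1}  orig:{}
  cell(1,2) ab: {A}

Original NTs in T[1,2] deriving "ab": ["A"]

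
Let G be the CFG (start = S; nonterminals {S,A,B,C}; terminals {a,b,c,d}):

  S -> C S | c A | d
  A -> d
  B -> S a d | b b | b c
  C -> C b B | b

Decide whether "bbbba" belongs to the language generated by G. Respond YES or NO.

CNF form of G:
  S -> C S | T3 A | d
  A -> d
  B -> S X4 | T2 T2 | T2 T3
  C -> C X5 | b
  T0 -> a
  T1 -> d
  T2 -> b
  T3 -> c
  X4 -> T0 T1
  X5 -> T2 B

Fill CYK table bottom-up:
  T[0,0] 'b' = {C,T2}  orig:{C}
  T[1,1] 'b' = {C,T2}  orig:{C}
  T[2,2] 'b' = {C,T2}  orig:{C}
  T[3,3] 'b' = {C,T2}  orig:{C}
  T[4,4] 'a' = {T0}  orig:{}
  T[0,1] 'bb' = {B}
  T[1,2] 'bb' = {B}
  T[2,3] 'bb' = {B}
  T[3,4] 'ba' = ∅
  T[0,2] 'bbb' = {X5}  orig:{}
  T[1,3] 'bbb' = {X5}  orig:{}
  T[2,4] 'bba' = ∅
  T[0,3] 'bbbb' = {C}
  T[1,4] 'bbba' = ∅
  T[0,4] 'bbbba' = ∅

S ∉ T[0,4] ⇒ NO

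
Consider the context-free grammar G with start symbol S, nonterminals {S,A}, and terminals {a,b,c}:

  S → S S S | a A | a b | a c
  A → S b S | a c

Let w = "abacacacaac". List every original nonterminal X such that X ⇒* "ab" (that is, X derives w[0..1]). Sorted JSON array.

CNF form of G:
  S -> S X4 | T1 A | T1 T0 | T1 T2
  A -> S X3 | T1 T2
  T0 -> b
  T1 -> a
  T2 -> c
  X3 -> T0 S
  X4 -> S S

CYK table (by increasing span) — only the sub-triangle for w[0..1]:
  [0..0]={T1}  "a"  orig:{}
  [1..1]={T0}  "b"  orig:{}
  [0..1]={S}  "ab"

Original NTs in T[0,1] deriving "ab": ["S"]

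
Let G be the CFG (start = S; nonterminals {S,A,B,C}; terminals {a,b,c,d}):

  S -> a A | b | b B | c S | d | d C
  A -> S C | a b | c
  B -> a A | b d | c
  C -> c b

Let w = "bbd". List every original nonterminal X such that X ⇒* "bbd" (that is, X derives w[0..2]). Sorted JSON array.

CNF form of G:
  S -> T0 A | T1 B | T2 C | T3 S | b | d
  A -> S C | T0 T1 | c
  B -> T0 A | T1 T2 | c
  C -> T3 T1
  T0 -> a
  T1 -> b
  T2 -> d
  T3 -> c

CYK fill, restricted to cells inside w[0..2]:
  [0..0]={S,T1}  "b"  orig:{S}
  [1..1]={S,T1}  "b"  orig:{S}
  [2..2]={S,T2}  "d"  orig:{S}
  [0..1]=∅  "bb"
  [1..2]={B}  "bd"
  [0..2]={S}  "bbd"

Original NTs in T[0,2] deriving "bbd": ["S"]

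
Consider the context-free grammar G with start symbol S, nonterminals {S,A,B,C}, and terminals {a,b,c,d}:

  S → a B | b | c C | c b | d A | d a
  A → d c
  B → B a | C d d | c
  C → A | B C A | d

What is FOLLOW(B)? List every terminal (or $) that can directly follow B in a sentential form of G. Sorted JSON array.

FIRST sets, iterate to fixpoint:
round 1:
  A via A→d c: +{d}
  B via B→c: +{c}
  C via C→A: +{d}
  C via C→B C A: +{c}
  S via S→a B: +{a}
  S via S→b: +{b}
  S via S→c C: +{c}
  S via S→d A: +{d}
  FIRST[S]={a,b,c,d}  FIRST[A]={d}  FIRST[B]={c}  FIRST[C]={c,d}
round 2:
  B via B→C d d: +{d}
  FIRST[S]={a,b,c,d}  FIRST[A]={d}  FIRST[B]={c,d}  FIRST[C]={c,d}
round 3: (stable)
  FIRST[S]={a,b,c,d}  FIRST[A]={d}  FIRST[B]={c,d}  FIRST[C]={c,d}

FOLLOW sets:
FOLLOW(S) := {$}
pass 1:
  B→B a: FOLLOW(B) ⊇ FIRST(a) = {a}; new: +{a}
  B→C d d: FOLLOW(C) ⊇ FIRST(d) = {d}; new: +{d}
  C→A: FOLLOW(A) ⊇ FOLLOW(C) ⊇ {d}; new: +{d}
  C→B C A: FOLLOW(B) ⊇ FIRST(C) = {c,d}; new: +{c,d}
  S→a B: FOLLOW(B) ⊇ FOLLOW(S) ⊇ {$}; new: +{$}
  S→c C: FOLLOW(C) ⊇ FOLLOW(S) ⊇ {$}; new: +{$}
  S→d A: FOLLOW(A) ⊇ FOLLOW(S) ⊇ {$}; new: +{$}
  S: {$}  A: {$,d}  B: {$,a,c,d}  C: {$,d}
pass 2: (stable)
  S: {$}  A: {$,d}  B: {$,a,c,d}  C: {$,d}

FOLLOW(B) = ["$", "a", "c", "d"]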